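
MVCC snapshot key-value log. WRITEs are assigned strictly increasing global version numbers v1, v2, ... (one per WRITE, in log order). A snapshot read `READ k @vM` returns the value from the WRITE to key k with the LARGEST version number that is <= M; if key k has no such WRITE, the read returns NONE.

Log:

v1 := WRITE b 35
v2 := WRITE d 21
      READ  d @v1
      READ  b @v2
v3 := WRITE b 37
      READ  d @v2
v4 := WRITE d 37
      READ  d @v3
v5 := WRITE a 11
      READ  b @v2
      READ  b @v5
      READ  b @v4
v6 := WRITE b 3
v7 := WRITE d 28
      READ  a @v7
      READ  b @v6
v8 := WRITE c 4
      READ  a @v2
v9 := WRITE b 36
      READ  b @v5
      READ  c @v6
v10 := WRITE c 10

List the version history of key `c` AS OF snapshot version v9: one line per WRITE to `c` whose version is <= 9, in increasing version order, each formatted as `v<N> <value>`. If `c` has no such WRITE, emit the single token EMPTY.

Answer: v8 4

Derivation:
Scan writes for key=c with version <= 9:
  v1 WRITE b 35 -> skip
  v2 WRITE d 21 -> skip
  v3 WRITE b 37 -> skip
  v4 WRITE d 37 -> skip
  v5 WRITE a 11 -> skip
  v6 WRITE b 3 -> skip
  v7 WRITE d 28 -> skip
  v8 WRITE c 4 -> keep
  v9 WRITE b 36 -> skip
  v10 WRITE c 10 -> drop (> snap)
Collected: [(8, 4)]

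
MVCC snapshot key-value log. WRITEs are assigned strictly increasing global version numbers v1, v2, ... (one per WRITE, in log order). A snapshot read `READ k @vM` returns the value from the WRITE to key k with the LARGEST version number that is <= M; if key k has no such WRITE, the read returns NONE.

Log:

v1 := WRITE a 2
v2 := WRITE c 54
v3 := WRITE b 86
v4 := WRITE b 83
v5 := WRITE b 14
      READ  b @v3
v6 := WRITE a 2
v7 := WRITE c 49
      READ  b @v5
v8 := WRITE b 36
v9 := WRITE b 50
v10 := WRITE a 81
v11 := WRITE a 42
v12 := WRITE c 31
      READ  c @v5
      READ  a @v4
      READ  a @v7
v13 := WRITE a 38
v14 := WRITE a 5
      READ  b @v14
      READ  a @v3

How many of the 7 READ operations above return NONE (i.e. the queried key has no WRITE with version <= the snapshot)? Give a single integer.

Answer: 0

Derivation:
v1: WRITE a=2  (a history now [(1, 2)])
v2: WRITE c=54  (c history now [(2, 54)])
v3: WRITE b=86  (b history now [(3, 86)])
v4: WRITE b=83  (b history now [(3, 86), (4, 83)])
v5: WRITE b=14  (b history now [(3, 86), (4, 83), (5, 14)])
READ b @v3: history=[(3, 86), (4, 83), (5, 14)] -> pick v3 -> 86
v6: WRITE a=2  (a history now [(1, 2), (6, 2)])
v7: WRITE c=49  (c history now [(2, 54), (7, 49)])
READ b @v5: history=[(3, 86), (4, 83), (5, 14)] -> pick v5 -> 14
v8: WRITE b=36  (b history now [(3, 86), (4, 83), (5, 14), (8, 36)])
v9: WRITE b=50  (b history now [(3, 86), (4, 83), (5, 14), (8, 36), (9, 50)])
v10: WRITE a=81  (a history now [(1, 2), (6, 2), (10, 81)])
v11: WRITE a=42  (a history now [(1, 2), (6, 2), (10, 81), (11, 42)])
v12: WRITE c=31  (c history now [(2, 54), (7, 49), (12, 31)])
READ c @v5: history=[(2, 54), (7, 49), (12, 31)] -> pick v2 -> 54
READ a @v4: history=[(1, 2), (6, 2), (10, 81), (11, 42)] -> pick v1 -> 2
READ a @v7: history=[(1, 2), (6, 2), (10, 81), (11, 42)] -> pick v6 -> 2
v13: WRITE a=38  (a history now [(1, 2), (6, 2), (10, 81), (11, 42), (13, 38)])
v14: WRITE a=5  (a history now [(1, 2), (6, 2), (10, 81), (11, 42), (13, 38), (14, 5)])
READ b @v14: history=[(3, 86), (4, 83), (5, 14), (8, 36), (9, 50)] -> pick v9 -> 50
READ a @v3: history=[(1, 2), (6, 2), (10, 81), (11, 42), (13, 38), (14, 5)] -> pick v1 -> 2
Read results in order: ['86', '14', '54', '2', '2', '50', '2']
NONE count = 0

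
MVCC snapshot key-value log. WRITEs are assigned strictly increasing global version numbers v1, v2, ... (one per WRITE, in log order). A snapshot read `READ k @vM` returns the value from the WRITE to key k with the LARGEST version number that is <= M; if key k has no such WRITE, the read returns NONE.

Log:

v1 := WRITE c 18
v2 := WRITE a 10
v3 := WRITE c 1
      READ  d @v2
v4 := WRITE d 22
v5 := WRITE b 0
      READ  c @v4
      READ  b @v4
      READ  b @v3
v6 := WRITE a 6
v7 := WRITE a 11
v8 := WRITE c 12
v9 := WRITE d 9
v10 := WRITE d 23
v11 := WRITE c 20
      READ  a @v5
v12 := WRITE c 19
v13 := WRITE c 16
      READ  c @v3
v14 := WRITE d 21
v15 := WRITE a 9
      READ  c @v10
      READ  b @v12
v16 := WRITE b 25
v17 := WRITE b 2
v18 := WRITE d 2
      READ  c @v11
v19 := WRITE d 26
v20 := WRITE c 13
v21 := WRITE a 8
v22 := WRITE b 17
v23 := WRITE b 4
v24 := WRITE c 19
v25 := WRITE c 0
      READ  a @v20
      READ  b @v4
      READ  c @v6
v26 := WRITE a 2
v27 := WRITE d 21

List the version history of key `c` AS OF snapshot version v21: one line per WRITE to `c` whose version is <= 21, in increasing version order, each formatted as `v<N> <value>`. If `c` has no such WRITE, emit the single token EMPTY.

Scan writes for key=c with version <= 21:
  v1 WRITE c 18 -> keep
  v2 WRITE a 10 -> skip
  v3 WRITE c 1 -> keep
  v4 WRITE d 22 -> skip
  v5 WRITE b 0 -> skip
  v6 WRITE a 6 -> skip
  v7 WRITE a 11 -> skip
  v8 WRITE c 12 -> keep
  v9 WRITE d 9 -> skip
  v10 WRITE d 23 -> skip
  v11 WRITE c 20 -> keep
  v12 WRITE c 19 -> keep
  v13 WRITE c 16 -> keep
  v14 WRITE d 21 -> skip
  v15 WRITE a 9 -> skip
  v16 WRITE b 25 -> skip
  v17 WRITE b 2 -> skip
  v18 WRITE d 2 -> skip
  v19 WRITE d 26 -> skip
  v20 WRITE c 13 -> keep
  v21 WRITE a 8 -> skip
  v22 WRITE b 17 -> skip
  v23 WRITE b 4 -> skip
  v24 WRITE c 19 -> drop (> snap)
  v25 WRITE c 0 -> drop (> snap)
  v26 WRITE a 2 -> skip
  v27 WRITE d 21 -> skip
Collected: [(1, 18), (3, 1), (8, 12), (11, 20), (12, 19), (13, 16), (20, 13)]

Answer: v1 18
v3 1
v8 12
v11 20
v12 19
v13 16
v20 13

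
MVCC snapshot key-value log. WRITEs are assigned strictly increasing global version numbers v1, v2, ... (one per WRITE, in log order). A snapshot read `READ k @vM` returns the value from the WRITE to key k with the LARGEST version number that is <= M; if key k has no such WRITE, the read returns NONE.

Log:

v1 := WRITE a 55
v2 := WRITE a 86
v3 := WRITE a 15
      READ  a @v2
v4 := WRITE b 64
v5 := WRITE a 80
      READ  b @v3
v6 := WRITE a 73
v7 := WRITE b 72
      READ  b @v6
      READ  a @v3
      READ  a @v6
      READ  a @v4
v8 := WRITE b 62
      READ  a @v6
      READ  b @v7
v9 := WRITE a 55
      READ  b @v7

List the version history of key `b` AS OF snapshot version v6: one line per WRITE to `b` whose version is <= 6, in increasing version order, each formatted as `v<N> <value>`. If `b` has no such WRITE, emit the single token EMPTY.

Answer: v4 64

Derivation:
Scan writes for key=b with version <= 6:
  v1 WRITE a 55 -> skip
  v2 WRITE a 86 -> skip
  v3 WRITE a 15 -> skip
  v4 WRITE b 64 -> keep
  v5 WRITE a 80 -> skip
  v6 WRITE a 73 -> skip
  v7 WRITE b 72 -> drop (> snap)
  v8 WRITE b 62 -> drop (> snap)
  v9 WRITE a 55 -> skip
Collected: [(4, 64)]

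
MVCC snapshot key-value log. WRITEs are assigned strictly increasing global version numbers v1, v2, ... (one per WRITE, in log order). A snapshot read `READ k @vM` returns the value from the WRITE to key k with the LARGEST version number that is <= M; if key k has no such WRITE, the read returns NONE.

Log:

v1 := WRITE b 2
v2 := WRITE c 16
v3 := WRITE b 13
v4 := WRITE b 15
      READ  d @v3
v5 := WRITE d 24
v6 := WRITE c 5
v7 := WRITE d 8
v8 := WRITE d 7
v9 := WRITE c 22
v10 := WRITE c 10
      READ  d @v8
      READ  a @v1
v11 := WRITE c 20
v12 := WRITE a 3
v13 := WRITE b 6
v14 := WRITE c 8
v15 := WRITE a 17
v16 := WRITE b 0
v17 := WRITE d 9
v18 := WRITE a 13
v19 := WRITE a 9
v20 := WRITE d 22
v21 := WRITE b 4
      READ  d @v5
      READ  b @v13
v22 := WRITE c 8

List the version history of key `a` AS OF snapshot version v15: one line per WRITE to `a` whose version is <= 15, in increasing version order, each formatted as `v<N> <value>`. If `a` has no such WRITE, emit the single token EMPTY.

Answer: v12 3
v15 17

Derivation:
Scan writes for key=a with version <= 15:
  v1 WRITE b 2 -> skip
  v2 WRITE c 16 -> skip
  v3 WRITE b 13 -> skip
  v4 WRITE b 15 -> skip
  v5 WRITE d 24 -> skip
  v6 WRITE c 5 -> skip
  v7 WRITE d 8 -> skip
  v8 WRITE d 7 -> skip
  v9 WRITE c 22 -> skip
  v10 WRITE c 10 -> skip
  v11 WRITE c 20 -> skip
  v12 WRITE a 3 -> keep
  v13 WRITE b 6 -> skip
  v14 WRITE c 8 -> skip
  v15 WRITE a 17 -> keep
  v16 WRITE b 0 -> skip
  v17 WRITE d 9 -> skip
  v18 WRITE a 13 -> drop (> snap)
  v19 WRITE a 9 -> drop (> snap)
  v20 WRITE d 22 -> skip
  v21 WRITE b 4 -> skip
  v22 WRITE c 8 -> skip
Collected: [(12, 3), (15, 17)]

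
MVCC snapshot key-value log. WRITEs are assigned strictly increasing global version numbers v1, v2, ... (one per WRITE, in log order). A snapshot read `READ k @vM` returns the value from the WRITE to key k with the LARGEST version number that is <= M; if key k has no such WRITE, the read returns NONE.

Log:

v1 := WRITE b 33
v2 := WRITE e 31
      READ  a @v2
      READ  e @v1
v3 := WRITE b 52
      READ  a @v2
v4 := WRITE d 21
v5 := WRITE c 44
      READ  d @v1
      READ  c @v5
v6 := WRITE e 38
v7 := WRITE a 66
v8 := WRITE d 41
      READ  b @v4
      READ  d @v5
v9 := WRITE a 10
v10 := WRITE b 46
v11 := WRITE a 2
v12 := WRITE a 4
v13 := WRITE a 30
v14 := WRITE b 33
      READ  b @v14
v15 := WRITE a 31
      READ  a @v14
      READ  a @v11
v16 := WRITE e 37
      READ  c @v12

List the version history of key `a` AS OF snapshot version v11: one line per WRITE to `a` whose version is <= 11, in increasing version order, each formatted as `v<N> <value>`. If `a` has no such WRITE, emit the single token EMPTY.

Scan writes for key=a with version <= 11:
  v1 WRITE b 33 -> skip
  v2 WRITE e 31 -> skip
  v3 WRITE b 52 -> skip
  v4 WRITE d 21 -> skip
  v5 WRITE c 44 -> skip
  v6 WRITE e 38 -> skip
  v7 WRITE a 66 -> keep
  v8 WRITE d 41 -> skip
  v9 WRITE a 10 -> keep
  v10 WRITE b 46 -> skip
  v11 WRITE a 2 -> keep
  v12 WRITE a 4 -> drop (> snap)
  v13 WRITE a 30 -> drop (> snap)
  v14 WRITE b 33 -> skip
  v15 WRITE a 31 -> drop (> snap)
  v16 WRITE e 37 -> skip
Collected: [(7, 66), (9, 10), (11, 2)]

Answer: v7 66
v9 10
v11 2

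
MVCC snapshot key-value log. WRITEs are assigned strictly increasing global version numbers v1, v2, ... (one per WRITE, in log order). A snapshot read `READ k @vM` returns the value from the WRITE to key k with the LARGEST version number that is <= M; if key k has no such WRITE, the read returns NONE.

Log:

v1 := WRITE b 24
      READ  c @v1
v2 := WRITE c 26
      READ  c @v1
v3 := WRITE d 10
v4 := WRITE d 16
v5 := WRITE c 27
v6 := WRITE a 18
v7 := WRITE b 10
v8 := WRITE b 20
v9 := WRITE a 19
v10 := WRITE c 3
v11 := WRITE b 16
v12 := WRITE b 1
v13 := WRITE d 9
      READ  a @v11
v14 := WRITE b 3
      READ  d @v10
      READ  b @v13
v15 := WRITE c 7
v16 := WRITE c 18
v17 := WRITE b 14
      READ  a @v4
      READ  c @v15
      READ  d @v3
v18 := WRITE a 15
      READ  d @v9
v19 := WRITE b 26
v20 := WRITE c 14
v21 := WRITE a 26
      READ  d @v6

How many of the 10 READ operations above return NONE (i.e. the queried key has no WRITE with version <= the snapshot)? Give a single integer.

Answer: 3

Derivation:
v1: WRITE b=24  (b history now [(1, 24)])
READ c @v1: history=[] -> no version <= 1 -> NONE
v2: WRITE c=26  (c history now [(2, 26)])
READ c @v1: history=[(2, 26)] -> no version <= 1 -> NONE
v3: WRITE d=10  (d history now [(3, 10)])
v4: WRITE d=16  (d history now [(3, 10), (4, 16)])
v5: WRITE c=27  (c history now [(2, 26), (5, 27)])
v6: WRITE a=18  (a history now [(6, 18)])
v7: WRITE b=10  (b history now [(1, 24), (7, 10)])
v8: WRITE b=20  (b history now [(1, 24), (7, 10), (8, 20)])
v9: WRITE a=19  (a history now [(6, 18), (9, 19)])
v10: WRITE c=3  (c history now [(2, 26), (5, 27), (10, 3)])
v11: WRITE b=16  (b history now [(1, 24), (7, 10), (8, 20), (11, 16)])
v12: WRITE b=1  (b history now [(1, 24), (7, 10), (8, 20), (11, 16), (12, 1)])
v13: WRITE d=9  (d history now [(3, 10), (4, 16), (13, 9)])
READ a @v11: history=[(6, 18), (9, 19)] -> pick v9 -> 19
v14: WRITE b=3  (b history now [(1, 24), (7, 10), (8, 20), (11, 16), (12, 1), (14, 3)])
READ d @v10: history=[(3, 10), (4, 16), (13, 9)] -> pick v4 -> 16
READ b @v13: history=[(1, 24), (7, 10), (8, 20), (11, 16), (12, 1), (14, 3)] -> pick v12 -> 1
v15: WRITE c=7  (c history now [(2, 26), (5, 27), (10, 3), (15, 7)])
v16: WRITE c=18  (c history now [(2, 26), (5, 27), (10, 3), (15, 7), (16, 18)])
v17: WRITE b=14  (b history now [(1, 24), (7, 10), (8, 20), (11, 16), (12, 1), (14, 3), (17, 14)])
READ a @v4: history=[(6, 18), (9, 19)] -> no version <= 4 -> NONE
READ c @v15: history=[(2, 26), (5, 27), (10, 3), (15, 7), (16, 18)] -> pick v15 -> 7
READ d @v3: history=[(3, 10), (4, 16), (13, 9)] -> pick v3 -> 10
v18: WRITE a=15  (a history now [(6, 18), (9, 19), (18, 15)])
READ d @v9: history=[(3, 10), (4, 16), (13, 9)] -> pick v4 -> 16
v19: WRITE b=26  (b history now [(1, 24), (7, 10), (8, 20), (11, 16), (12, 1), (14, 3), (17, 14), (19, 26)])
v20: WRITE c=14  (c history now [(2, 26), (5, 27), (10, 3), (15, 7), (16, 18), (20, 14)])
v21: WRITE a=26  (a history now [(6, 18), (9, 19), (18, 15), (21, 26)])
READ d @v6: history=[(3, 10), (4, 16), (13, 9)] -> pick v4 -> 16
Read results in order: ['NONE', 'NONE', '19', '16', '1', 'NONE', '7', '10', '16', '16']
NONE count = 3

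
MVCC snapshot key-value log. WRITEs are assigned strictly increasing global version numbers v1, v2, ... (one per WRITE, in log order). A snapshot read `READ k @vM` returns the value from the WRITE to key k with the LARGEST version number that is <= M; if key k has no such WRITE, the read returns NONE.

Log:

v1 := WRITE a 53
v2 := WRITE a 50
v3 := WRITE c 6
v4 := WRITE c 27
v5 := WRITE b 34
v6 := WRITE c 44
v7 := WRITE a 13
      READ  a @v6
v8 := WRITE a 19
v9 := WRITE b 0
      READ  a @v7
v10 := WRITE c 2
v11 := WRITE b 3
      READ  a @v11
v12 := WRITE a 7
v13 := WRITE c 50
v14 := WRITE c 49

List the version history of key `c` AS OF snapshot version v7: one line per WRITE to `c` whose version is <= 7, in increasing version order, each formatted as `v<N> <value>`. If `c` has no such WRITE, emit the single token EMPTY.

Answer: v3 6
v4 27
v6 44

Derivation:
Scan writes for key=c with version <= 7:
  v1 WRITE a 53 -> skip
  v2 WRITE a 50 -> skip
  v3 WRITE c 6 -> keep
  v4 WRITE c 27 -> keep
  v5 WRITE b 34 -> skip
  v6 WRITE c 44 -> keep
  v7 WRITE a 13 -> skip
  v8 WRITE a 19 -> skip
  v9 WRITE b 0 -> skip
  v10 WRITE c 2 -> drop (> snap)
  v11 WRITE b 3 -> skip
  v12 WRITE a 7 -> skip
  v13 WRITE c 50 -> drop (> snap)
  v14 WRITE c 49 -> drop (> snap)
Collected: [(3, 6), (4, 27), (6, 44)]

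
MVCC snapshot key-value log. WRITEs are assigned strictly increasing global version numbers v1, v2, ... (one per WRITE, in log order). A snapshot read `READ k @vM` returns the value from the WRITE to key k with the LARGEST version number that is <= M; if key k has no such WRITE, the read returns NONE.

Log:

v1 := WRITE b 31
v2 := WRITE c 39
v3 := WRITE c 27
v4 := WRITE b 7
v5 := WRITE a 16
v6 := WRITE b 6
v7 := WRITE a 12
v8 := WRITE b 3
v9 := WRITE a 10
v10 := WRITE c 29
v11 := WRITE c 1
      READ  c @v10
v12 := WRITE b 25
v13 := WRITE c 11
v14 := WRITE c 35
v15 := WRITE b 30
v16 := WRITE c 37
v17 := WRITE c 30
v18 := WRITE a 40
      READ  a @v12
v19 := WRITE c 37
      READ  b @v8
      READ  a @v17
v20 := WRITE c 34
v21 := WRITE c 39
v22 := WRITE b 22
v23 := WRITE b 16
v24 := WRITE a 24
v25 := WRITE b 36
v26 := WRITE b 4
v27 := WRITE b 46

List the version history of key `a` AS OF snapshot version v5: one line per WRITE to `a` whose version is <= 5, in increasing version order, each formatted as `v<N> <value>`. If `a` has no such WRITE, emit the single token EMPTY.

Scan writes for key=a with version <= 5:
  v1 WRITE b 31 -> skip
  v2 WRITE c 39 -> skip
  v3 WRITE c 27 -> skip
  v4 WRITE b 7 -> skip
  v5 WRITE a 16 -> keep
  v6 WRITE b 6 -> skip
  v7 WRITE a 12 -> drop (> snap)
  v8 WRITE b 3 -> skip
  v9 WRITE a 10 -> drop (> snap)
  v10 WRITE c 29 -> skip
  v11 WRITE c 1 -> skip
  v12 WRITE b 25 -> skip
  v13 WRITE c 11 -> skip
  v14 WRITE c 35 -> skip
  v15 WRITE b 30 -> skip
  v16 WRITE c 37 -> skip
  v17 WRITE c 30 -> skip
  v18 WRITE a 40 -> drop (> snap)
  v19 WRITE c 37 -> skip
  v20 WRITE c 34 -> skip
  v21 WRITE c 39 -> skip
  v22 WRITE b 22 -> skip
  v23 WRITE b 16 -> skip
  v24 WRITE a 24 -> drop (> snap)
  v25 WRITE b 36 -> skip
  v26 WRITE b 4 -> skip
  v27 WRITE b 46 -> skip
Collected: [(5, 16)]

Answer: v5 16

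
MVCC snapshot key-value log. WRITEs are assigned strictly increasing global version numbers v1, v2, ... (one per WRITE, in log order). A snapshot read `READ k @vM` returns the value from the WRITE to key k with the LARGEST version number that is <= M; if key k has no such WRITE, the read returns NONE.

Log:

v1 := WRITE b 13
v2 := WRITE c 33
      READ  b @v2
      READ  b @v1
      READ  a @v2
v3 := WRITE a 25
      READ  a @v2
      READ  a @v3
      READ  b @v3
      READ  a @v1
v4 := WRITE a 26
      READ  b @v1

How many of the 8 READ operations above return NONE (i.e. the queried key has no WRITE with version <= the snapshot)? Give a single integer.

v1: WRITE b=13  (b history now [(1, 13)])
v2: WRITE c=33  (c history now [(2, 33)])
READ b @v2: history=[(1, 13)] -> pick v1 -> 13
READ b @v1: history=[(1, 13)] -> pick v1 -> 13
READ a @v2: history=[] -> no version <= 2 -> NONE
v3: WRITE a=25  (a history now [(3, 25)])
READ a @v2: history=[(3, 25)] -> no version <= 2 -> NONE
READ a @v3: history=[(3, 25)] -> pick v3 -> 25
READ b @v3: history=[(1, 13)] -> pick v1 -> 13
READ a @v1: history=[(3, 25)] -> no version <= 1 -> NONE
v4: WRITE a=26  (a history now [(3, 25), (4, 26)])
READ b @v1: history=[(1, 13)] -> pick v1 -> 13
Read results in order: ['13', '13', 'NONE', 'NONE', '25', '13', 'NONE', '13']
NONE count = 3

Answer: 3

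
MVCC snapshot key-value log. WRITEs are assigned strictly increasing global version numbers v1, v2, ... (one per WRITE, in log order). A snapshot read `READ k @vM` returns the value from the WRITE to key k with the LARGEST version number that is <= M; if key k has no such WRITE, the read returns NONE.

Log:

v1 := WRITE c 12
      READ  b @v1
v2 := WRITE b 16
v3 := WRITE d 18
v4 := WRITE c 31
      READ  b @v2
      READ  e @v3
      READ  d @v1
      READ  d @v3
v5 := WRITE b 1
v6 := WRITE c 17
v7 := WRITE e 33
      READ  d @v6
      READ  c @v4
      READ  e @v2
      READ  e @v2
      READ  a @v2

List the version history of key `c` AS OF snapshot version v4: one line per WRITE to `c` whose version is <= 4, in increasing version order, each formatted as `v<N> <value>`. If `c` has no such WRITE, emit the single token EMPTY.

Scan writes for key=c with version <= 4:
  v1 WRITE c 12 -> keep
  v2 WRITE b 16 -> skip
  v3 WRITE d 18 -> skip
  v4 WRITE c 31 -> keep
  v5 WRITE b 1 -> skip
  v6 WRITE c 17 -> drop (> snap)
  v7 WRITE e 33 -> skip
Collected: [(1, 12), (4, 31)]

Answer: v1 12
v4 31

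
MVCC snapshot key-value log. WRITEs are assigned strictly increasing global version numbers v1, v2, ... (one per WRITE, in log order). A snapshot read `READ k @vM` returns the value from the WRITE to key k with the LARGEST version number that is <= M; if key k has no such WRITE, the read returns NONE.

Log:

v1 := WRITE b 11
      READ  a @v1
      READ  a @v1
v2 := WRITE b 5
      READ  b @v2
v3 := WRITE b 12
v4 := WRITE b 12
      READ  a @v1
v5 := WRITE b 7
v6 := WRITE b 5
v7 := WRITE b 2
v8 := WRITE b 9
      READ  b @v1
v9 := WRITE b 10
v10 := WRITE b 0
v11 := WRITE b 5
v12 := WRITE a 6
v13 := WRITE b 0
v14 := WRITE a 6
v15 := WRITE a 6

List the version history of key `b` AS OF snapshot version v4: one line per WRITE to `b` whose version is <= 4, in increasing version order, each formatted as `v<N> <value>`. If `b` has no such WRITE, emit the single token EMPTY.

Scan writes for key=b with version <= 4:
  v1 WRITE b 11 -> keep
  v2 WRITE b 5 -> keep
  v3 WRITE b 12 -> keep
  v4 WRITE b 12 -> keep
  v5 WRITE b 7 -> drop (> snap)
  v6 WRITE b 5 -> drop (> snap)
  v7 WRITE b 2 -> drop (> snap)
  v8 WRITE b 9 -> drop (> snap)
  v9 WRITE b 10 -> drop (> snap)
  v10 WRITE b 0 -> drop (> snap)
  v11 WRITE b 5 -> drop (> snap)
  v12 WRITE a 6 -> skip
  v13 WRITE b 0 -> drop (> snap)
  v14 WRITE a 6 -> skip
  v15 WRITE a 6 -> skip
Collected: [(1, 11), (2, 5), (3, 12), (4, 12)]

Answer: v1 11
v2 5
v3 12
v4 12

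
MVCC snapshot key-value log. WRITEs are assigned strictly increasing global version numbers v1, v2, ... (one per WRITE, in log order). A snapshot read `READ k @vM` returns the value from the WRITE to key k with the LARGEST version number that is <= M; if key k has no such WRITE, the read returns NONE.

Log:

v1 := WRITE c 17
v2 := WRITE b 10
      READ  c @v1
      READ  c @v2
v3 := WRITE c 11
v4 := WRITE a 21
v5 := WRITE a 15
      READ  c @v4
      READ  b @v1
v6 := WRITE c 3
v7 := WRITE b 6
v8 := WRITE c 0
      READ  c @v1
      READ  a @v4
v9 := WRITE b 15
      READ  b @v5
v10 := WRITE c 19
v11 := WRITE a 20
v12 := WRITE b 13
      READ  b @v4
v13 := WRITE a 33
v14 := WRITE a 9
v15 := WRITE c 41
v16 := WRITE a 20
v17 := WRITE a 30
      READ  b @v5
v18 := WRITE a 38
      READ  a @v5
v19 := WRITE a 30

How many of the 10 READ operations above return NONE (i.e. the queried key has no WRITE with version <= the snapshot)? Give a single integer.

v1: WRITE c=17  (c history now [(1, 17)])
v2: WRITE b=10  (b history now [(2, 10)])
READ c @v1: history=[(1, 17)] -> pick v1 -> 17
READ c @v2: history=[(1, 17)] -> pick v1 -> 17
v3: WRITE c=11  (c history now [(1, 17), (3, 11)])
v4: WRITE a=21  (a history now [(4, 21)])
v5: WRITE a=15  (a history now [(4, 21), (5, 15)])
READ c @v4: history=[(1, 17), (3, 11)] -> pick v3 -> 11
READ b @v1: history=[(2, 10)] -> no version <= 1 -> NONE
v6: WRITE c=3  (c history now [(1, 17), (3, 11), (6, 3)])
v7: WRITE b=6  (b history now [(2, 10), (7, 6)])
v8: WRITE c=0  (c history now [(1, 17), (3, 11), (6, 3), (8, 0)])
READ c @v1: history=[(1, 17), (3, 11), (6, 3), (8, 0)] -> pick v1 -> 17
READ a @v4: history=[(4, 21), (5, 15)] -> pick v4 -> 21
v9: WRITE b=15  (b history now [(2, 10), (7, 6), (9, 15)])
READ b @v5: history=[(2, 10), (7, 6), (9, 15)] -> pick v2 -> 10
v10: WRITE c=19  (c history now [(1, 17), (3, 11), (6, 3), (8, 0), (10, 19)])
v11: WRITE a=20  (a history now [(4, 21), (5, 15), (11, 20)])
v12: WRITE b=13  (b history now [(2, 10), (7, 6), (9, 15), (12, 13)])
READ b @v4: history=[(2, 10), (7, 6), (9, 15), (12, 13)] -> pick v2 -> 10
v13: WRITE a=33  (a history now [(4, 21), (5, 15), (11, 20), (13, 33)])
v14: WRITE a=9  (a history now [(4, 21), (5, 15), (11, 20), (13, 33), (14, 9)])
v15: WRITE c=41  (c history now [(1, 17), (3, 11), (6, 3), (8, 0), (10, 19), (15, 41)])
v16: WRITE a=20  (a history now [(4, 21), (5, 15), (11, 20), (13, 33), (14, 9), (16, 20)])
v17: WRITE a=30  (a history now [(4, 21), (5, 15), (11, 20), (13, 33), (14, 9), (16, 20), (17, 30)])
READ b @v5: history=[(2, 10), (7, 6), (9, 15), (12, 13)] -> pick v2 -> 10
v18: WRITE a=38  (a history now [(4, 21), (5, 15), (11, 20), (13, 33), (14, 9), (16, 20), (17, 30), (18, 38)])
READ a @v5: history=[(4, 21), (5, 15), (11, 20), (13, 33), (14, 9), (16, 20), (17, 30), (18, 38)] -> pick v5 -> 15
v19: WRITE a=30  (a history now [(4, 21), (5, 15), (11, 20), (13, 33), (14, 9), (16, 20), (17, 30), (18, 38), (19, 30)])
Read results in order: ['17', '17', '11', 'NONE', '17', '21', '10', '10', '10', '15']
NONE count = 1

Answer: 1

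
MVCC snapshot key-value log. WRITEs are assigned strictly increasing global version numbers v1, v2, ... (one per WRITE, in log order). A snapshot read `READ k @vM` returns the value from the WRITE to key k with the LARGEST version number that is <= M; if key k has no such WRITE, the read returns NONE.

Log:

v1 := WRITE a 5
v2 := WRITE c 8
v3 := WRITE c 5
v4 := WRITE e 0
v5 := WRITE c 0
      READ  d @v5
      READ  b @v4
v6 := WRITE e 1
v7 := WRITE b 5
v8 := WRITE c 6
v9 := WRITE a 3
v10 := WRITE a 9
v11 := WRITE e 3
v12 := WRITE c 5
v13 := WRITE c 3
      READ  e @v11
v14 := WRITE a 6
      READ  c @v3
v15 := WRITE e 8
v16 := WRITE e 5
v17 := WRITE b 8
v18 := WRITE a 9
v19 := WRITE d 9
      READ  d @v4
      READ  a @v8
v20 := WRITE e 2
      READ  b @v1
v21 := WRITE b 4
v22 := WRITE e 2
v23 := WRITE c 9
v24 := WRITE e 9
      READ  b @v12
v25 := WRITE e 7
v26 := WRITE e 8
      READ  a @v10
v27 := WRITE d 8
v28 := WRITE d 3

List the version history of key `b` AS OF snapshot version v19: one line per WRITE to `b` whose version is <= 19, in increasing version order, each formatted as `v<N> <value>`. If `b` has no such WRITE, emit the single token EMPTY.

Answer: v7 5
v17 8

Derivation:
Scan writes for key=b with version <= 19:
  v1 WRITE a 5 -> skip
  v2 WRITE c 8 -> skip
  v3 WRITE c 5 -> skip
  v4 WRITE e 0 -> skip
  v5 WRITE c 0 -> skip
  v6 WRITE e 1 -> skip
  v7 WRITE b 5 -> keep
  v8 WRITE c 6 -> skip
  v9 WRITE a 3 -> skip
  v10 WRITE a 9 -> skip
  v11 WRITE e 3 -> skip
  v12 WRITE c 5 -> skip
  v13 WRITE c 3 -> skip
  v14 WRITE a 6 -> skip
  v15 WRITE e 8 -> skip
  v16 WRITE e 5 -> skip
  v17 WRITE b 8 -> keep
  v18 WRITE a 9 -> skip
  v19 WRITE d 9 -> skip
  v20 WRITE e 2 -> skip
  v21 WRITE b 4 -> drop (> snap)
  v22 WRITE e 2 -> skip
  v23 WRITE c 9 -> skip
  v24 WRITE e 9 -> skip
  v25 WRITE e 7 -> skip
  v26 WRITE e 8 -> skip
  v27 WRITE d 8 -> skip
  v28 WRITE d 3 -> skip
Collected: [(7, 5), (17, 8)]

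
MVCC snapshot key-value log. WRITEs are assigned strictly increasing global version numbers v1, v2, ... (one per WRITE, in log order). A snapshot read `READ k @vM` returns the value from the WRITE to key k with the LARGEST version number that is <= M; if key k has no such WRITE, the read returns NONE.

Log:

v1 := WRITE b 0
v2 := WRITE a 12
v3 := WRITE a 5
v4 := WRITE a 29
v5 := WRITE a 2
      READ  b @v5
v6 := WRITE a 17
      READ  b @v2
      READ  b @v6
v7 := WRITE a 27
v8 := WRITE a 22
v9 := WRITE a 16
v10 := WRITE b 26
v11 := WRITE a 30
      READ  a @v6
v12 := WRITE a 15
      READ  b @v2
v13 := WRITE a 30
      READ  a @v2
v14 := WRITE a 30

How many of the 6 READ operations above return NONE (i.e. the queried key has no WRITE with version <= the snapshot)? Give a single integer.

v1: WRITE b=0  (b history now [(1, 0)])
v2: WRITE a=12  (a history now [(2, 12)])
v3: WRITE a=5  (a history now [(2, 12), (3, 5)])
v4: WRITE a=29  (a history now [(2, 12), (3, 5), (4, 29)])
v5: WRITE a=2  (a history now [(2, 12), (3, 5), (4, 29), (5, 2)])
READ b @v5: history=[(1, 0)] -> pick v1 -> 0
v6: WRITE a=17  (a history now [(2, 12), (3, 5), (4, 29), (5, 2), (6, 17)])
READ b @v2: history=[(1, 0)] -> pick v1 -> 0
READ b @v6: history=[(1, 0)] -> pick v1 -> 0
v7: WRITE a=27  (a history now [(2, 12), (3, 5), (4, 29), (5, 2), (6, 17), (7, 27)])
v8: WRITE a=22  (a history now [(2, 12), (3, 5), (4, 29), (5, 2), (6, 17), (7, 27), (8, 22)])
v9: WRITE a=16  (a history now [(2, 12), (3, 5), (4, 29), (5, 2), (6, 17), (7, 27), (8, 22), (9, 16)])
v10: WRITE b=26  (b history now [(1, 0), (10, 26)])
v11: WRITE a=30  (a history now [(2, 12), (3, 5), (4, 29), (5, 2), (6, 17), (7, 27), (8, 22), (9, 16), (11, 30)])
READ a @v6: history=[(2, 12), (3, 5), (4, 29), (5, 2), (6, 17), (7, 27), (8, 22), (9, 16), (11, 30)] -> pick v6 -> 17
v12: WRITE a=15  (a history now [(2, 12), (3, 5), (4, 29), (5, 2), (6, 17), (7, 27), (8, 22), (9, 16), (11, 30), (12, 15)])
READ b @v2: history=[(1, 0), (10, 26)] -> pick v1 -> 0
v13: WRITE a=30  (a history now [(2, 12), (3, 5), (4, 29), (5, 2), (6, 17), (7, 27), (8, 22), (9, 16), (11, 30), (12, 15), (13, 30)])
READ a @v2: history=[(2, 12), (3, 5), (4, 29), (5, 2), (6, 17), (7, 27), (8, 22), (9, 16), (11, 30), (12, 15), (13, 30)] -> pick v2 -> 12
v14: WRITE a=30  (a history now [(2, 12), (3, 5), (4, 29), (5, 2), (6, 17), (7, 27), (8, 22), (9, 16), (11, 30), (12, 15), (13, 30), (14, 30)])
Read results in order: ['0', '0', '0', '17', '0', '12']
NONE count = 0

Answer: 0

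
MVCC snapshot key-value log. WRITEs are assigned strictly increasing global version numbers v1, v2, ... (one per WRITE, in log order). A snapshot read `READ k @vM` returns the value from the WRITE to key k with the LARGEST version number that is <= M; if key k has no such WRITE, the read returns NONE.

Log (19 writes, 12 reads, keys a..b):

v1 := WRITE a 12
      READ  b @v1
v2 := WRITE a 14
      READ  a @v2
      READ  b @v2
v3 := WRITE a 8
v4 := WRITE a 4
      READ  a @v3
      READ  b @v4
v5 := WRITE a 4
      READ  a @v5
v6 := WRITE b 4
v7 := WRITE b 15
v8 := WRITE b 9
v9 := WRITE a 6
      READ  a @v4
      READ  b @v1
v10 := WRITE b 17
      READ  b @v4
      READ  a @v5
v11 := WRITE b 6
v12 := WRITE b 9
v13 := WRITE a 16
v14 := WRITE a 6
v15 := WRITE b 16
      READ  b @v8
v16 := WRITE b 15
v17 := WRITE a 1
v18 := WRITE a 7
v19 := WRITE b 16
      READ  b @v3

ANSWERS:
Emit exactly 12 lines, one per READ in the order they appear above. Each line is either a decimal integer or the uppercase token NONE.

Answer: NONE
14
NONE
8
NONE
4
4
NONE
NONE
4
9
NONE

Derivation:
v1: WRITE a=12  (a history now [(1, 12)])
READ b @v1: history=[] -> no version <= 1 -> NONE
v2: WRITE a=14  (a history now [(1, 12), (2, 14)])
READ a @v2: history=[(1, 12), (2, 14)] -> pick v2 -> 14
READ b @v2: history=[] -> no version <= 2 -> NONE
v3: WRITE a=8  (a history now [(1, 12), (2, 14), (3, 8)])
v4: WRITE a=4  (a history now [(1, 12), (2, 14), (3, 8), (4, 4)])
READ a @v3: history=[(1, 12), (2, 14), (3, 8), (4, 4)] -> pick v3 -> 8
READ b @v4: history=[] -> no version <= 4 -> NONE
v5: WRITE a=4  (a history now [(1, 12), (2, 14), (3, 8), (4, 4), (5, 4)])
READ a @v5: history=[(1, 12), (2, 14), (3, 8), (4, 4), (5, 4)] -> pick v5 -> 4
v6: WRITE b=4  (b history now [(6, 4)])
v7: WRITE b=15  (b history now [(6, 4), (7, 15)])
v8: WRITE b=9  (b history now [(6, 4), (7, 15), (8, 9)])
v9: WRITE a=6  (a history now [(1, 12), (2, 14), (3, 8), (4, 4), (5, 4), (9, 6)])
READ a @v4: history=[(1, 12), (2, 14), (3, 8), (4, 4), (5, 4), (9, 6)] -> pick v4 -> 4
READ b @v1: history=[(6, 4), (7, 15), (8, 9)] -> no version <= 1 -> NONE
v10: WRITE b=17  (b history now [(6, 4), (7, 15), (8, 9), (10, 17)])
READ b @v4: history=[(6, 4), (7, 15), (8, 9), (10, 17)] -> no version <= 4 -> NONE
READ a @v5: history=[(1, 12), (2, 14), (3, 8), (4, 4), (5, 4), (9, 6)] -> pick v5 -> 4
v11: WRITE b=6  (b history now [(6, 4), (7, 15), (8, 9), (10, 17), (11, 6)])
v12: WRITE b=9  (b history now [(6, 4), (7, 15), (8, 9), (10, 17), (11, 6), (12, 9)])
v13: WRITE a=16  (a history now [(1, 12), (2, 14), (3, 8), (4, 4), (5, 4), (9, 6), (13, 16)])
v14: WRITE a=6  (a history now [(1, 12), (2, 14), (3, 8), (4, 4), (5, 4), (9, 6), (13, 16), (14, 6)])
v15: WRITE b=16  (b history now [(6, 4), (7, 15), (8, 9), (10, 17), (11, 6), (12, 9), (15, 16)])
READ b @v8: history=[(6, 4), (7, 15), (8, 9), (10, 17), (11, 6), (12, 9), (15, 16)] -> pick v8 -> 9
v16: WRITE b=15  (b history now [(6, 4), (7, 15), (8, 9), (10, 17), (11, 6), (12, 9), (15, 16), (16, 15)])
v17: WRITE a=1  (a history now [(1, 12), (2, 14), (3, 8), (4, 4), (5, 4), (9, 6), (13, 16), (14, 6), (17, 1)])
v18: WRITE a=7  (a history now [(1, 12), (2, 14), (3, 8), (4, 4), (5, 4), (9, 6), (13, 16), (14, 6), (17, 1), (18, 7)])
v19: WRITE b=16  (b history now [(6, 4), (7, 15), (8, 9), (10, 17), (11, 6), (12, 9), (15, 16), (16, 15), (19, 16)])
READ b @v3: history=[(6, 4), (7, 15), (8, 9), (10, 17), (11, 6), (12, 9), (15, 16), (16, 15), (19, 16)] -> no version <= 3 -> NONE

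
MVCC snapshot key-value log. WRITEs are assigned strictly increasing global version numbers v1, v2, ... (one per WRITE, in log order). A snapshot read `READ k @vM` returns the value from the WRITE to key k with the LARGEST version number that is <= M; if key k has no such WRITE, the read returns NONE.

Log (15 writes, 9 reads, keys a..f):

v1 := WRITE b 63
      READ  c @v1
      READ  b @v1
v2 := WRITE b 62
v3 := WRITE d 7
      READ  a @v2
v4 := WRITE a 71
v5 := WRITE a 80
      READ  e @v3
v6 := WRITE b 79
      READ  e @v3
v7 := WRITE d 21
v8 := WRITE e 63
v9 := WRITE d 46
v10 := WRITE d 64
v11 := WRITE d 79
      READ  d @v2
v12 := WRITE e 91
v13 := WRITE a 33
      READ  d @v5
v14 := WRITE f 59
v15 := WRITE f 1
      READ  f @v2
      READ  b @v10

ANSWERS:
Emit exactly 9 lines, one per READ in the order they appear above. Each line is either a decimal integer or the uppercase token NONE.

v1: WRITE b=63  (b history now [(1, 63)])
READ c @v1: history=[] -> no version <= 1 -> NONE
READ b @v1: history=[(1, 63)] -> pick v1 -> 63
v2: WRITE b=62  (b history now [(1, 63), (2, 62)])
v3: WRITE d=7  (d history now [(3, 7)])
READ a @v2: history=[] -> no version <= 2 -> NONE
v4: WRITE a=71  (a history now [(4, 71)])
v5: WRITE a=80  (a history now [(4, 71), (5, 80)])
READ e @v3: history=[] -> no version <= 3 -> NONE
v6: WRITE b=79  (b history now [(1, 63), (2, 62), (6, 79)])
READ e @v3: history=[] -> no version <= 3 -> NONE
v7: WRITE d=21  (d history now [(3, 7), (7, 21)])
v8: WRITE e=63  (e history now [(8, 63)])
v9: WRITE d=46  (d history now [(3, 7), (7, 21), (9, 46)])
v10: WRITE d=64  (d history now [(3, 7), (7, 21), (9, 46), (10, 64)])
v11: WRITE d=79  (d history now [(3, 7), (7, 21), (9, 46), (10, 64), (11, 79)])
READ d @v2: history=[(3, 7), (7, 21), (9, 46), (10, 64), (11, 79)] -> no version <= 2 -> NONE
v12: WRITE e=91  (e history now [(8, 63), (12, 91)])
v13: WRITE a=33  (a history now [(4, 71), (5, 80), (13, 33)])
READ d @v5: history=[(3, 7), (7, 21), (9, 46), (10, 64), (11, 79)] -> pick v3 -> 7
v14: WRITE f=59  (f history now [(14, 59)])
v15: WRITE f=1  (f history now [(14, 59), (15, 1)])
READ f @v2: history=[(14, 59), (15, 1)] -> no version <= 2 -> NONE
READ b @v10: history=[(1, 63), (2, 62), (6, 79)] -> pick v6 -> 79

Answer: NONE
63
NONE
NONE
NONE
NONE
7
NONE
79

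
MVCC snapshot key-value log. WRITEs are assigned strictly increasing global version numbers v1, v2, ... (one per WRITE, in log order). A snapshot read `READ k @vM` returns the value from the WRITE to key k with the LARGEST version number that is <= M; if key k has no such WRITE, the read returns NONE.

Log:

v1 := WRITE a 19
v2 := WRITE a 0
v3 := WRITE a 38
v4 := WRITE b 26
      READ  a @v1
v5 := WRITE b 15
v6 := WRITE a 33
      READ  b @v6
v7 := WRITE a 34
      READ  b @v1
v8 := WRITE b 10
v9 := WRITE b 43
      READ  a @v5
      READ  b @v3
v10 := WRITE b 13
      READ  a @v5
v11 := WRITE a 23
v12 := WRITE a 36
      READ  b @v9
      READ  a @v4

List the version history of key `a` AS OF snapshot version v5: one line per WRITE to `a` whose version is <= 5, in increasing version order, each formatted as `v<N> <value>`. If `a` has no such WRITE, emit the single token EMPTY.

Answer: v1 19
v2 0
v3 38

Derivation:
Scan writes for key=a with version <= 5:
  v1 WRITE a 19 -> keep
  v2 WRITE a 0 -> keep
  v3 WRITE a 38 -> keep
  v4 WRITE b 26 -> skip
  v5 WRITE b 15 -> skip
  v6 WRITE a 33 -> drop (> snap)
  v7 WRITE a 34 -> drop (> snap)
  v8 WRITE b 10 -> skip
  v9 WRITE b 43 -> skip
  v10 WRITE b 13 -> skip
  v11 WRITE a 23 -> drop (> snap)
  v12 WRITE a 36 -> drop (> snap)
Collected: [(1, 19), (2, 0), (3, 38)]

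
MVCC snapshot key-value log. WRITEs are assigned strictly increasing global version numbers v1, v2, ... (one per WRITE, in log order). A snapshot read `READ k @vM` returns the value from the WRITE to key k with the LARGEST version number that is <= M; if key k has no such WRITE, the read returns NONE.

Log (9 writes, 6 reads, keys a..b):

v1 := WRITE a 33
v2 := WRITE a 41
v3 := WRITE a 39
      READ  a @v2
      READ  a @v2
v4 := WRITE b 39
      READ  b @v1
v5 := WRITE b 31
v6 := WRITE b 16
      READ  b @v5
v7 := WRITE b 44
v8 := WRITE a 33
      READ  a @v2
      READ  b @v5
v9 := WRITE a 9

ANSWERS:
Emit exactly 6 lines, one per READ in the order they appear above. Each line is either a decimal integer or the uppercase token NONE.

Answer: 41
41
NONE
31
41
31

Derivation:
v1: WRITE a=33  (a history now [(1, 33)])
v2: WRITE a=41  (a history now [(1, 33), (2, 41)])
v3: WRITE a=39  (a history now [(1, 33), (2, 41), (3, 39)])
READ a @v2: history=[(1, 33), (2, 41), (3, 39)] -> pick v2 -> 41
READ a @v2: history=[(1, 33), (2, 41), (3, 39)] -> pick v2 -> 41
v4: WRITE b=39  (b history now [(4, 39)])
READ b @v1: history=[(4, 39)] -> no version <= 1 -> NONE
v5: WRITE b=31  (b history now [(4, 39), (5, 31)])
v6: WRITE b=16  (b history now [(4, 39), (5, 31), (6, 16)])
READ b @v5: history=[(4, 39), (5, 31), (6, 16)] -> pick v5 -> 31
v7: WRITE b=44  (b history now [(4, 39), (5, 31), (6, 16), (7, 44)])
v8: WRITE a=33  (a history now [(1, 33), (2, 41), (3, 39), (8, 33)])
READ a @v2: history=[(1, 33), (2, 41), (3, 39), (8, 33)] -> pick v2 -> 41
READ b @v5: history=[(4, 39), (5, 31), (6, 16), (7, 44)] -> pick v5 -> 31
v9: WRITE a=9  (a history now [(1, 33), (2, 41), (3, 39), (8, 33), (9, 9)])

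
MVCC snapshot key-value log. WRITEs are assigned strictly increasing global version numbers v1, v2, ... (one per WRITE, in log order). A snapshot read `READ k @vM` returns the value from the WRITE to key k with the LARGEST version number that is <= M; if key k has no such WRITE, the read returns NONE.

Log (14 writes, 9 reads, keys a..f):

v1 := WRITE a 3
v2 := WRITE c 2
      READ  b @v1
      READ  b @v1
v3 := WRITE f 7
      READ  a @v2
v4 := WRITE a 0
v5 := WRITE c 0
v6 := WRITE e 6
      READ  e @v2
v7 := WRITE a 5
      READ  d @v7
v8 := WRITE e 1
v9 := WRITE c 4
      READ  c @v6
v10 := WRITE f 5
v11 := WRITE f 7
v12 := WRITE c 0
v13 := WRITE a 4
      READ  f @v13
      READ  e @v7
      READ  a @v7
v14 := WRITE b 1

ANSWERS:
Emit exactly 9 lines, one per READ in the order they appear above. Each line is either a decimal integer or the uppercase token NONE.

v1: WRITE a=3  (a history now [(1, 3)])
v2: WRITE c=2  (c history now [(2, 2)])
READ b @v1: history=[] -> no version <= 1 -> NONE
READ b @v1: history=[] -> no version <= 1 -> NONE
v3: WRITE f=7  (f history now [(3, 7)])
READ a @v2: history=[(1, 3)] -> pick v1 -> 3
v4: WRITE a=0  (a history now [(1, 3), (4, 0)])
v5: WRITE c=0  (c history now [(2, 2), (5, 0)])
v6: WRITE e=6  (e history now [(6, 6)])
READ e @v2: history=[(6, 6)] -> no version <= 2 -> NONE
v7: WRITE a=5  (a history now [(1, 3), (4, 0), (7, 5)])
READ d @v7: history=[] -> no version <= 7 -> NONE
v8: WRITE e=1  (e history now [(6, 6), (8, 1)])
v9: WRITE c=4  (c history now [(2, 2), (5, 0), (9, 4)])
READ c @v6: history=[(2, 2), (5, 0), (9, 4)] -> pick v5 -> 0
v10: WRITE f=5  (f history now [(3, 7), (10, 5)])
v11: WRITE f=7  (f history now [(3, 7), (10, 5), (11, 7)])
v12: WRITE c=0  (c history now [(2, 2), (5, 0), (9, 4), (12, 0)])
v13: WRITE a=4  (a history now [(1, 3), (4, 0), (7, 5), (13, 4)])
READ f @v13: history=[(3, 7), (10, 5), (11, 7)] -> pick v11 -> 7
READ e @v7: history=[(6, 6), (8, 1)] -> pick v6 -> 6
READ a @v7: history=[(1, 3), (4, 0), (7, 5), (13, 4)] -> pick v7 -> 5
v14: WRITE b=1  (b history now [(14, 1)])

Answer: NONE
NONE
3
NONE
NONE
0
7
6
5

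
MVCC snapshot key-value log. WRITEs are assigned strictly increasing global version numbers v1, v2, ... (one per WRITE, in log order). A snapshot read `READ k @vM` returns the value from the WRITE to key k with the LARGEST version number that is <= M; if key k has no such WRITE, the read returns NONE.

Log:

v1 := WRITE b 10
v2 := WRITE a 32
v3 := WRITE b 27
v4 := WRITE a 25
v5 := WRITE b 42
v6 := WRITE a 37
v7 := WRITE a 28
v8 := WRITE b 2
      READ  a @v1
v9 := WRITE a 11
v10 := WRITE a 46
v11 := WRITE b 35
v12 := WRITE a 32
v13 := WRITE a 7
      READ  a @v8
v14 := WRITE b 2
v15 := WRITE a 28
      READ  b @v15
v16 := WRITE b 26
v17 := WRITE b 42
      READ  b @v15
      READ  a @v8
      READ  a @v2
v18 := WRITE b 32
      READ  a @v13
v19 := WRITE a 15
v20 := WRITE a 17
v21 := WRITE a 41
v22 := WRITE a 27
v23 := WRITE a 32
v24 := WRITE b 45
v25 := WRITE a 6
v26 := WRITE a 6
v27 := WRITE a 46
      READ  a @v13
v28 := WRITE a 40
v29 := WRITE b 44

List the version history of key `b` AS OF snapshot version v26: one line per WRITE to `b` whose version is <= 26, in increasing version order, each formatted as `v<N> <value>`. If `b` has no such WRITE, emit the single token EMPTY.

Answer: v1 10
v3 27
v5 42
v8 2
v11 35
v14 2
v16 26
v17 42
v18 32
v24 45

Derivation:
Scan writes for key=b with version <= 26:
  v1 WRITE b 10 -> keep
  v2 WRITE a 32 -> skip
  v3 WRITE b 27 -> keep
  v4 WRITE a 25 -> skip
  v5 WRITE b 42 -> keep
  v6 WRITE a 37 -> skip
  v7 WRITE a 28 -> skip
  v8 WRITE b 2 -> keep
  v9 WRITE a 11 -> skip
  v10 WRITE a 46 -> skip
  v11 WRITE b 35 -> keep
  v12 WRITE a 32 -> skip
  v13 WRITE a 7 -> skip
  v14 WRITE b 2 -> keep
  v15 WRITE a 28 -> skip
  v16 WRITE b 26 -> keep
  v17 WRITE b 42 -> keep
  v18 WRITE b 32 -> keep
  v19 WRITE a 15 -> skip
  v20 WRITE a 17 -> skip
  v21 WRITE a 41 -> skip
  v22 WRITE a 27 -> skip
  v23 WRITE a 32 -> skip
  v24 WRITE b 45 -> keep
  v25 WRITE a 6 -> skip
  v26 WRITE a 6 -> skip
  v27 WRITE a 46 -> skip
  v28 WRITE a 40 -> skip
  v29 WRITE b 44 -> drop (> snap)
Collected: [(1, 10), (3, 27), (5, 42), (8, 2), (11, 35), (14, 2), (16, 26), (17, 42), (18, 32), (24, 45)]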